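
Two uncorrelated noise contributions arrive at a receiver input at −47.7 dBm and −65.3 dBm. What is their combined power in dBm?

Convert to linear, add, convert back:
P₁ = 1.70×10⁻⁸ W, P₂ = 2.95×10⁻¹⁰ W
P_tot = 1.73×10⁻⁸ W → 10 log₁₀(P_tot / 10⁻³) = −47.6 dBm

−47.6 dBm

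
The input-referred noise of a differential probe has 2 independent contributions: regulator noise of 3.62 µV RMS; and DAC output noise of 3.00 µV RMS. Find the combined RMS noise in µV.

4.70 µV

Uncorrelated sources add in power (mean-square): V_tot = √(ΣV_i²)
V_tot = √[(3.62×10⁻⁶)² + (3.00×10⁻⁶)²] = 4.70×10⁻⁶ V = 4.70 µV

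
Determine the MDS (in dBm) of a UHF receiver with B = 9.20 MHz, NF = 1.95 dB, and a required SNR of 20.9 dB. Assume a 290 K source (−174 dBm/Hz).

−81.5 dBm

Sensitivity = −174 + 10 log₁₀(B) + NF + SNR_min
= −174 + 69.64 + 1.95 + 20.9
= −81.51 dBm → −81.5 dBm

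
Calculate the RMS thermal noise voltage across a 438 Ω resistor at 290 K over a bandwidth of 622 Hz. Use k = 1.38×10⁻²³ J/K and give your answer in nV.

V_n = √(4kTRB)
4kTRB = 4 × 1.38×10⁻²³ × 290 × 4.38×10² × 6.22×10² = 4.36×10⁻¹⁵ V²
V_n = √(4.36×10⁻¹⁵) = 6.60×10⁻⁸ V = 66.0 nV

66.0 nV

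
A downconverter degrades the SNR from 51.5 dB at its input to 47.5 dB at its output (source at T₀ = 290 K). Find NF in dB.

NF (dB) = SNR_in(dB) − SNR_out(dB) when the source is at T₀
NF = 51.5 − 47.5 = 4.0 dB

4.0 dB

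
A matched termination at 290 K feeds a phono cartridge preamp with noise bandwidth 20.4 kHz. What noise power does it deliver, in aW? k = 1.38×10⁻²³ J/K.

81.6 aW

P_n = kTB = 1.38×10⁻²³ × 290 × 2.04×10⁴ = 8.16×10⁻¹⁷ W = 81.6 aW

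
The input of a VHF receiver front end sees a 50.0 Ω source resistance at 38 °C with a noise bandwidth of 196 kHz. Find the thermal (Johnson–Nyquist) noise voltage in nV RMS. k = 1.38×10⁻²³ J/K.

T = 38 °C + 273.15 = 311.15 K
V_n = √(4kTRB)
4kTRB = 4 × 1.38×10⁻²³ × 311.15 × 5.00×10¹ × 1.96×10⁵ = 1.68×10⁻¹³ V²
V_n = √(1.68×10⁻¹³) = 4.10×10⁻⁷ V = 410 nV

410 nV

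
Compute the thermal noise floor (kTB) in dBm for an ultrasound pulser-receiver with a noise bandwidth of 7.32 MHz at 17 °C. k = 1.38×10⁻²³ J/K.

T = 17 °C + 273.15 = 290.15 K
P_n = kTB = 1.38×10⁻²³ × 290.15 × 7.32×10⁶ = 2.93×10⁻¹⁴ W
In dBm: 10 log₁₀(2.93×10⁻¹⁴ / 10⁻³) = −105.3 dBm

−105.3 dBm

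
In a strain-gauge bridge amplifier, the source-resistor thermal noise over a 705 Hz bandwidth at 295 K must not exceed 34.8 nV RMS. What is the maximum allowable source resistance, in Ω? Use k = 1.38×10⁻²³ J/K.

Johnson–Nyquist: V_n = √(4kTRB) ⇒ R = V_n² / (4kTB)
4kTB = 4 × 1.38×10⁻²³ × 295 × 7.05×10² = 1.15×10⁻¹⁷
R = (3.48×10⁻⁸)² / 1.15×10⁻¹⁷ = 1.05×10² Ω = 105 Ω

105 Ω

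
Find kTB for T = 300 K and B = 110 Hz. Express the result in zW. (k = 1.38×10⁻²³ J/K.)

P_n = kTB = 1.38×10⁻²³ × 300 × 1.10×10² = 4.55×10⁻¹⁹ W = 455 zW

455 zW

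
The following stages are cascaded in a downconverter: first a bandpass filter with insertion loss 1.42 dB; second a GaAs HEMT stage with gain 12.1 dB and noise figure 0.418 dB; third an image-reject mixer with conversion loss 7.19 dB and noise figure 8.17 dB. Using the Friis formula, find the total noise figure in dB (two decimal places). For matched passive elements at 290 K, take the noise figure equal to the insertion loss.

3.02 dB

Convert to linear (a loss of L dB is a gain of −L dB): F_i = 10^(NF_i/10), G_i = 10^(G_i,dB/10)
  Stage 1: F_1 = 10^(1.42/10) = 1.387, G_1 = 10^(−1.42/10) = 0.7211
  Stage 2: F_2 = 10^(0.418/10) = 1.101, G_2 = 10^(12.1/10) = 16.22
  Stage 3: F_3 = 10^(8.17/10) = 6.561, G_3 = 10^(−7.19/10) = 0.1910
Friis cascade:
  F = 1.387 + (1.101 − 1)/0.7211 + (6.561 − 1)/11.69 = 2.002
NF = 10 log₁₀(2.002) = 3.02 dB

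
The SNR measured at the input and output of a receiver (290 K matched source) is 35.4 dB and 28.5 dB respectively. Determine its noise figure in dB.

6.9 dB

NF (dB) = SNR_in(dB) − SNR_out(dB) when the source is at T₀
NF = 35.4 − 28.5 = 6.9 dB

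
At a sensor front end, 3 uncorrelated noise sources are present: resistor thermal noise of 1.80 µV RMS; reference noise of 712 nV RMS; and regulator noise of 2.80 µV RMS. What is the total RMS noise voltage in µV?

Uncorrelated sources add in power (mean-square): V_tot = √(ΣV_i²)
V_tot = √[(1.80×10⁻⁶)² + (7.12×10⁻⁷)² + (2.80×10⁻⁶)²] = 3.40×10⁻⁶ V = 3.40 µV

3.40 µV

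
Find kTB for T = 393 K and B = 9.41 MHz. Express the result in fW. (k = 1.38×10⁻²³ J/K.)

P_n = kTB = 1.38×10⁻²³ × 393 × 9.41×10⁶ = 5.10×10⁻¹⁴ W = 51.0 fW

51.0 fW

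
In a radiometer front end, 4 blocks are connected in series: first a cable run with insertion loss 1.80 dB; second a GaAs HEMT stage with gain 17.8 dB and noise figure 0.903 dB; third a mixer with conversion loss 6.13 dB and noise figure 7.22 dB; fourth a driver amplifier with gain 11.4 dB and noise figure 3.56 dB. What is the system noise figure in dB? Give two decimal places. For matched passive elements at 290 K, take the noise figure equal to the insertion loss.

Convert to linear (a loss of L dB is a gain of −L dB): F_i = 10^(NF_i/10), G_i = 10^(G_i,dB/10)
  Stage 1: F_1 = 10^(1.80/10) = 1.514, G_1 = 10^(−1.80/10) = 0.6607
  Stage 2: F_2 = 10^(0.903/10) = 1.231, G_2 = 10^(17.8/10) = 60.26
  Stage 3: F_3 = 10^(7.22/10) = 5.272, G_3 = 10^(−6.13/10) = 0.2438
  Stage 4: F_4 = 10^(3.56/10) = 2.270, G_4 = 10^(11.4/10) = 13.80
Friis cascade:
  F = 1.514 + (1.231 − 1)/0.6607 + (5.272 − 1)/39.81 + (2.270 − 1)/9.705 = 2.102
NF = 10 log₁₀(2.102) = 3.23 dB

3.23 dB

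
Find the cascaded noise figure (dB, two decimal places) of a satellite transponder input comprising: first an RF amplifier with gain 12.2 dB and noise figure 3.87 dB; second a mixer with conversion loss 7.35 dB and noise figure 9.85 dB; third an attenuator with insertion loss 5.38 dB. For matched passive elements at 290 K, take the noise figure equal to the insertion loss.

5.75 dB

Convert to linear (a loss of L dB is a gain of −L dB): F_i = 10^(NF_i/10), G_i = 10^(G_i,dB/10)
  Stage 1: F_1 = 10^(3.87/10) = 2.438, G_1 = 10^(12.2/10) = 16.60
  Stage 2: F_2 = 10^(9.85/10) = 9.661, G_2 = 10^(−7.35/10) = 0.1841
  Stage 3: F_3 = 10^(5.38/10) = 3.451, G_3 = 10^(−5.38/10) = 0.2897
Friis cascade:
  F = 2.438 + (9.661 − 1)/16.60 + (3.451 − 1)/3.055 = 3.762
NF = 10 log₁₀(3.762) = 5.75 dB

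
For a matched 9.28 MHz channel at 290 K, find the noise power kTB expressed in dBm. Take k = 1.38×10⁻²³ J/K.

P_n = kTB = 1.38×10⁻²³ × 290 × 9.28×10⁶ = 3.71×10⁻¹⁴ W
In dBm: 10 log₁₀(3.71×10⁻¹⁴ / 10⁻³) = −104.3 dBm

−104.3 dBm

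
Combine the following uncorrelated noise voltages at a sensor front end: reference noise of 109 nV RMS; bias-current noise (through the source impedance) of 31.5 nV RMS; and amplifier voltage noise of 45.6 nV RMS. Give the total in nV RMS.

122 nV

Uncorrelated sources add in power (mean-square): V_tot = √(ΣV_i²)
V_tot = √[(1.09×10⁻⁷)² + (3.15×10⁻⁸)² + (4.56×10⁻⁸)²] = 1.22×10⁻⁷ V = 122 nV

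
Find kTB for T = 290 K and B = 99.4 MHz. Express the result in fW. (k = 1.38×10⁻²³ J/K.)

398 fW

P_n = kTB = 1.38×10⁻²³ × 290 × 9.94×10⁷ = 3.98×10⁻¹³ W = 398 fW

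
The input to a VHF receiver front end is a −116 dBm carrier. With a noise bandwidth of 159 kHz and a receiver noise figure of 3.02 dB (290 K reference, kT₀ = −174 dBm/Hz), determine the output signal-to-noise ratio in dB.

3.0 dB

Noise floor: N = −174 + 10 log₁₀(B) + NF
10 log₁₀(1.59×10⁵) = 52.01 dB
N = −174 + 52.01 + 3.02 = −118.97 dBm
SNR = P_sig − N = −116 − (−118.97) = 2.97 dB → 3.0 dB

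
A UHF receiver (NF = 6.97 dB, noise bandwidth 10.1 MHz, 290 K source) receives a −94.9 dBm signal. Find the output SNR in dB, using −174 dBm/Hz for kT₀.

2.1 dB

Noise floor: N = −174 + 10 log₁₀(B) + NF
10 log₁₀(1.01×10⁷) = 70.04 dB
N = −174 + 70.04 + 6.97 = −96.99 dBm
SNR = P_sig − N = −94.9 − (−96.99) = 2.09 dB → 2.1 dB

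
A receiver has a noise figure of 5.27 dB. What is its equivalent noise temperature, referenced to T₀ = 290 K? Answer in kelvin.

686 K

F = 10^(5.27/10) = 3.36512
T_e = (F − 1)·T₀ = (3.36512 − 1) × 290 = 686 K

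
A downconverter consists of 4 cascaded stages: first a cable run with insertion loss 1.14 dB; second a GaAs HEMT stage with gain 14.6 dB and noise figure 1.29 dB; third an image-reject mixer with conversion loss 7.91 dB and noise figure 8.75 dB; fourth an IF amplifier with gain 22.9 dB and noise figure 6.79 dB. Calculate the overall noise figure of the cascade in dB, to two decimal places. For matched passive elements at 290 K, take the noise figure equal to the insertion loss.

4.91 dB

Convert to linear (a loss of L dB is a gain of −L dB): F_i = 10^(NF_i/10), G_i = 10^(G_i,dB/10)
  Stage 1: F_1 = 10^(1.14/10) = 1.300, G_1 = 10^(−1.14/10) = 0.7691
  Stage 2: F_2 = 10^(1.29/10) = 1.346, G_2 = 10^(14.6/10) = 28.84
  Stage 3: F_3 = 10^(8.75/10) = 7.499, G_3 = 10^(−7.91/10) = 0.1618
  Stage 4: F_4 = 10^(6.79/10) = 4.775, G_4 = 10^(22.9/10) = 195.0
Friis cascade:
  F = 1.300 + (1.346 − 1)/0.7691 + (7.499 − 1)/22.18 + (4.775 − 1)/3.589 = 3.095
NF = 10 log₁₀(3.095) = 4.91 dB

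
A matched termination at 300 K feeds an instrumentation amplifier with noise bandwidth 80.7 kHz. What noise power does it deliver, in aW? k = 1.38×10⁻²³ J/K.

P_n = kTB = 1.38×10⁻²³ × 300 × 8.07×10⁴ = 3.34×10⁻¹⁶ W = 334 aW

334 aW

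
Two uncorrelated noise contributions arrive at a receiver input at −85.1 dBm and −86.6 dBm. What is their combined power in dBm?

Convert to linear, add, convert back:
P₁ = 3.09×10⁻¹² W, P₂ = 2.19×10⁻¹² W
P_tot = 5.28×10⁻¹² W → 10 log₁₀(P_tot / 10⁻³) = −82.8 dBm

−82.8 dBm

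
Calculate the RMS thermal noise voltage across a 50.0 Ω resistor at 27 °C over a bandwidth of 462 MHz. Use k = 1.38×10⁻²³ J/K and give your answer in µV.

T = 27 °C + 273.15 = 300.15 K
V_n = √(4kTRB)
4kTRB = 4 × 1.38×10⁻²³ × 300.15 × 5.00×10¹ × 4.62×10⁸ = 3.83×10⁻¹⁰ V²
V_n = √(3.83×10⁻¹⁰) = 1.96×10⁻⁵ V = 19.6 µV

19.6 µV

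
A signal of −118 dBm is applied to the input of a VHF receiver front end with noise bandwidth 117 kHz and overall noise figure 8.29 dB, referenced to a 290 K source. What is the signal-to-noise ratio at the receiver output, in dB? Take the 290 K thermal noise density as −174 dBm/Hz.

−3.0 dB

Noise floor: N = −174 + 10 log₁₀(B) + NF
10 log₁₀(1.17×10⁵) = 50.68 dB
N = −174 + 50.68 + 8.29 = −115.03 dBm
SNR = P_sig − N = −118 − (−115.03) = −2.97 dB → −3.0 dB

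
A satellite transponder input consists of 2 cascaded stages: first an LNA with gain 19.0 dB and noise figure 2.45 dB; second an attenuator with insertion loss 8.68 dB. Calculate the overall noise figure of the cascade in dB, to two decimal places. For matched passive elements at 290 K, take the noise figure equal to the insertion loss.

Convert to linear (a loss of L dB is a gain of −L dB): F_i = 10^(NF_i/10), G_i = 10^(G_i,dB/10)
  Stage 1: F_1 = 10^(2.45/10) = 1.758, G_1 = 10^(19.0/10) = 79.43
  Stage 2: F_2 = 10^(8.68/10) = 7.379, G_2 = 10^(−8.68/10) = 0.1355
Friis cascade:
  F = 1.758 + (7.379 − 1)/79.43 = 1.838
NF = 10 log₁₀(1.838) = 2.64 dB

2.64 dB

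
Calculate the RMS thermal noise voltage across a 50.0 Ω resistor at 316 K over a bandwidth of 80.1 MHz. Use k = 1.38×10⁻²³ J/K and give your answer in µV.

V_n = √(4kTRB)
4kTRB = 4 × 1.38×10⁻²³ × 316 × 5.00×10¹ × 8.01×10⁷ = 6.99×10⁻¹¹ V²
V_n = √(6.99×10⁻¹¹) = 8.36×10⁻⁶ V = 8.36 µV

8.36 µV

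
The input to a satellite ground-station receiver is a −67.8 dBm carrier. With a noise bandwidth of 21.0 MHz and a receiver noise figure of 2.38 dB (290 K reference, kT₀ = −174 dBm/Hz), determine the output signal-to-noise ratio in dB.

Noise floor: N = −174 + 10 log₁₀(B) + NF
10 log₁₀(2.10×10⁷) = 73.22 dB
N = −174 + 73.22 + 2.38 = −98.40 dBm
SNR = P_sig − N = −67.8 − (−98.40) = 30.60 dB → 30.6 dB

30.6 dB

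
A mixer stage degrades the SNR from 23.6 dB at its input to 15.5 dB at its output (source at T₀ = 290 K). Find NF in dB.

NF (dB) = SNR_in(dB) − SNR_out(dB) when the source is at T₀
NF = 23.6 − 15.5 = 8.1 dB

8.1 dB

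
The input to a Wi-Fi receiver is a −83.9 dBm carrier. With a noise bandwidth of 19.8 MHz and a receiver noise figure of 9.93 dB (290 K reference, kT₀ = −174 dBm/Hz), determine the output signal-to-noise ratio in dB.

7.2 dB

Noise floor: N = −174 + 10 log₁₀(B) + NF
10 log₁₀(1.98×10⁷) = 72.97 dB
N = −174 + 72.97 + 9.93 = −91.10 dBm
SNR = P_sig − N = −83.9 − (−91.10) = 7.20 dB → 7.2 dB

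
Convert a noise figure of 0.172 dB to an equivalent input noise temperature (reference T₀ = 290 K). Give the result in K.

11.7 K

F = 10^(0.172/10) = 1.0404
T_e = (F − 1)·T₀ = (1.0404 − 1) × 290 = 11.7 K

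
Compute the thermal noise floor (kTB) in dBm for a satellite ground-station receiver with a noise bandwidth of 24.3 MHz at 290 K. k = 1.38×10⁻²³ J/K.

P_n = kTB = 1.38×10⁻²³ × 290 × 2.43×10⁷ = 9.72×10⁻¹⁴ W
In dBm: 10 log₁₀(9.72×10⁻¹⁴ / 10⁻³) = −100.1 dBm

−100.1 dBm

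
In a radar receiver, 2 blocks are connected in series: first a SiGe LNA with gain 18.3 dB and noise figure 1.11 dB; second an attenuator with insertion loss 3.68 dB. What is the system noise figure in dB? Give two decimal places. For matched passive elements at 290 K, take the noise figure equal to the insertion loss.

Convert to linear (a loss of L dB is a gain of −L dB): F_i = 10^(NF_i/10), G_i = 10^(G_i,dB/10)
  Stage 1: F_1 = 10^(1.11/10) = 1.291, G_1 = 10^(18.3/10) = 67.61
  Stage 2: F_2 = 10^(3.68/10) = 2.333, G_2 = 10^(−3.68/10) = 0.4285
Friis cascade:
  F = 1.291 + (2.333 − 1)/67.61 = 1.311
NF = 10 log₁₀(1.311) = 1.18 dB

1.18 dB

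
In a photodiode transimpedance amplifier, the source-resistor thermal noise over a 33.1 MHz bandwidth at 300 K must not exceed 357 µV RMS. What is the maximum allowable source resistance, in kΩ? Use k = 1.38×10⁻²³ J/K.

233 kΩ

Johnson–Nyquist: V_n = √(4kTRB) ⇒ R = V_n² / (4kTB)
4kTB = 4 × 1.38×10⁻²³ × 300 × 3.31×10⁷ = 5.48×10⁻¹³
R = (3.57×10⁻⁴)² / 5.48×10⁻¹³ = 2.33×10⁵ Ω = 233 kΩ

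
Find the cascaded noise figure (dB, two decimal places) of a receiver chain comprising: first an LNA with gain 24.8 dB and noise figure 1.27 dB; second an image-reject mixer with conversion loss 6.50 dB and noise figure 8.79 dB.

Convert to linear (a loss of L dB is a gain of −L dB): F_i = 10^(NF_i/10), G_i = 10^(G_i,dB/10)
  Stage 1: F_1 = 10^(1.27/10) = 1.340, G_1 = 10^(24.8/10) = 302.0
  Stage 2: F_2 = 10^(8.79/10) = 7.568, G_2 = 10^(−6.50/10) = 0.2239
Friis cascade:
  F = 1.340 + (7.568 − 1)/302.0 = 1.361
NF = 10 log₁₀(1.361) = 1.34 dB

1.34 dB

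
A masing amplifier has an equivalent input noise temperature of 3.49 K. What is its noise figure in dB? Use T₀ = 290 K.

F = 1 + T_e/T₀ = 1 + 3.49/290 = 1.01203
NF = 10 log₁₀(1.01203) = 0.052 dB

0.052 dB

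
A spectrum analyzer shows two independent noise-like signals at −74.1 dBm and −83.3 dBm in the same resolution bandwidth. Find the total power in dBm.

Convert to linear, add, convert back:
P₁ = 3.89×10⁻¹¹ W, P₂ = 4.68×10⁻¹² W
P_tot = 4.36×10⁻¹¹ W → 10 log₁₀(P_tot / 10⁻³) = −73.6 dBm

−73.6 dBm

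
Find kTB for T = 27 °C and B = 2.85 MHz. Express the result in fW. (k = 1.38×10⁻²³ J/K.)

T = 27 °C + 273.15 = 300.15 K
P_n = kTB = 1.38×10⁻²³ × 300.15 × 2.85×10⁶ = 1.18×10⁻¹⁴ W = 11.8 fW

11.8 fW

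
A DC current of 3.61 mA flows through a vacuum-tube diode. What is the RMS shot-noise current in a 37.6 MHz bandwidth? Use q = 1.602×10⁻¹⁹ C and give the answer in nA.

I_n = √(2qI·B)
2qI·B = 2 × 1.602×10⁻¹⁹ × 3.61×10⁻³ × 3.76×10⁷ = 4.35×10⁻¹⁴ A²
I_n = √(4.35×10⁻¹⁴) = 2.09×10⁻⁷ A = 209 nA

209 nA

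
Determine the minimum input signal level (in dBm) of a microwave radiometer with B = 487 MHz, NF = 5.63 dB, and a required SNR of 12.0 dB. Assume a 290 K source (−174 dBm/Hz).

Sensitivity = −174 + 10 log₁₀(B) + NF + SNR_min
= −174 + 86.88 + 5.63 + 12.0
= −69.49 dBm → −69.5 dBm

−69.5 dBm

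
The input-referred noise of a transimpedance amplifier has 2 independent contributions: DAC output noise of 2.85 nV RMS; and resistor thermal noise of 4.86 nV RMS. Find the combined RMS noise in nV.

5.63 nV

Uncorrelated sources add in power (mean-square): V_tot = √(ΣV_i²)
V_tot = √[(2.85×10⁻⁹)² + (4.86×10⁻⁹)²] = 5.63×10⁻⁹ V = 5.63 nV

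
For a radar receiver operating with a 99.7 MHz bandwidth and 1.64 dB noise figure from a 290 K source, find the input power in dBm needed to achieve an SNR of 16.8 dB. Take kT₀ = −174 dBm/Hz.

−75.6 dBm

Sensitivity = −174 + 10 log₁₀(B) + NF + SNR_min
= −174 + 79.99 + 1.64 + 16.8
= −75.57 dBm → −75.6 dBm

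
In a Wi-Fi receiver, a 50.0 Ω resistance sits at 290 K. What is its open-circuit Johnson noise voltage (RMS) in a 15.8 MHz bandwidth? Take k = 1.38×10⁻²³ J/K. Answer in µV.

V_n = √(4kTRB)
4kTRB = 4 × 1.38×10⁻²³ × 290 × 5.00×10¹ × 1.58×10⁷ = 1.26×10⁻¹¹ V²
V_n = √(1.26×10⁻¹¹) = 3.56×10⁻⁶ V = 3.56 µV

3.56 µV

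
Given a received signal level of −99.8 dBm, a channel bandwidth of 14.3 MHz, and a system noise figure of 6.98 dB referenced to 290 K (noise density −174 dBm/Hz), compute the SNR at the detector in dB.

−4.3 dB

Noise floor: N = −174 + 10 log₁₀(B) + NF
10 log₁₀(1.43×10⁷) = 71.55 dB
N = −174 + 71.55 + 6.98 = −95.47 dBm
SNR = P_sig − N = −99.8 − (−95.47) = −4.33 dB → −4.3 dB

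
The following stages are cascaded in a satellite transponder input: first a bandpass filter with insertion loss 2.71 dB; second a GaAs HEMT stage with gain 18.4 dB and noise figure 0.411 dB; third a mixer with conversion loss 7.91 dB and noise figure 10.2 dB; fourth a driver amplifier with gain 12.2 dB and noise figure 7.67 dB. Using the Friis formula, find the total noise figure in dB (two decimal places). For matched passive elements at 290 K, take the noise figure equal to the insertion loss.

4.94 dB

Convert to linear (a loss of L dB is a gain of −L dB): F_i = 10^(NF_i/10), G_i = 10^(G_i,dB/10)
  Stage 1: F_1 = 10^(2.71/10) = 1.866, G_1 = 10^(−2.71/10) = 0.5358
  Stage 2: F_2 = 10^(0.411/10) = 1.099, G_2 = 10^(18.4/10) = 69.18
  Stage 3: F_3 = 10^(10.2/10) = 10.47, G_3 = 10^(−7.91/10) = 0.1618
  Stage 4: F_4 = 10^(7.67/10) = 5.848, G_4 = 10^(12.2/10) = 16.60
Friis cascade:
  F = 1.866 + (1.099 − 1)/0.5358 + (10.47 − 1)/37.07 + (5.848 − 1)/5.998 = 3.115
NF = 10 log₁₀(3.115) = 4.94 dB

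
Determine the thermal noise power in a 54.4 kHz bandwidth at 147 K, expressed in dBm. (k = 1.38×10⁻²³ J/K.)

P_n = kTB = 1.38×10⁻²³ × 147 × 5.44×10⁴ = 1.10×10⁻¹⁶ W
In dBm: 10 log₁₀(1.10×10⁻¹⁶ / 10⁻³) = −129.6 dBm

−129.6 dBm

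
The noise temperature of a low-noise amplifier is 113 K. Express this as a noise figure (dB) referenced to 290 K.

1.43 dB

F = 1 + T_e/T₀ = 1 + 113/290 = 1.38966
NF = 10 log₁₀(1.38966) = 1.43 dB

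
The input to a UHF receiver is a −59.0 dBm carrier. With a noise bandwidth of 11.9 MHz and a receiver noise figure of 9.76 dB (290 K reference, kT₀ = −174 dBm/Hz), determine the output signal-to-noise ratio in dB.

34.5 dB

Noise floor: N = −174 + 10 log₁₀(B) + NF
10 log₁₀(1.19×10⁷) = 70.76 dB
N = −174 + 70.76 + 9.76 = −93.48 dBm
SNR = P_sig − N = −59.0 − (−93.48) = 34.48 dB → 34.5 dB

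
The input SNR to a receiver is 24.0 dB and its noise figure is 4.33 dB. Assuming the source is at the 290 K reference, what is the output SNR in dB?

19.67 dB

By definition F = SNR_in/SNR_out, so in dB: SNR_out = SNR_in − NF
SNR_out = 24.0 − 4.33 = 19.67 dB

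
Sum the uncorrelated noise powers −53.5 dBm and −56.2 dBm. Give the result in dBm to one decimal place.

Convert to linear, add, convert back:
P₁ = 4.47×10⁻⁹ W, P₂ = 2.40×10⁻⁹ W
P_tot = 6.87×10⁻⁹ W → 10 log₁₀(P_tot / 10⁻³) = −51.6 dBm

−51.6 dBm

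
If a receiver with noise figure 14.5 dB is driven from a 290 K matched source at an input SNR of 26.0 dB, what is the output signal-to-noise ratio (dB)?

By definition F = SNR_in/SNR_out, so in dB: SNR_out = SNR_in − NF
SNR_out = 26.0 − 14.5 = 11.5 dB

11.5 dB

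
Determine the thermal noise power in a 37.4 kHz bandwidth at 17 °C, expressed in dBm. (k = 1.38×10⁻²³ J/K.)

T = 17 °C + 273.15 = 290.15 K
P_n = kTB = 1.38×10⁻²³ × 290.15 × 3.74×10⁴ = 1.50×10⁻¹⁶ W
In dBm: 10 log₁₀(1.50×10⁻¹⁶ / 10⁻³) = −128.2 dBm

−128.2 dBm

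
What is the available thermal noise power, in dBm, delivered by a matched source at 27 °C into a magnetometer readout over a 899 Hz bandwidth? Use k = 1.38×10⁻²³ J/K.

−144.3 dBm

T = 27 °C + 273.15 = 300.15 K
P_n = kTB = 1.38×10⁻²³ × 300.15 × 8.99×10² = 3.72×10⁻¹⁸ W
In dBm: 10 log₁₀(3.72×10⁻¹⁸ / 10⁻³) = −144.3 dBm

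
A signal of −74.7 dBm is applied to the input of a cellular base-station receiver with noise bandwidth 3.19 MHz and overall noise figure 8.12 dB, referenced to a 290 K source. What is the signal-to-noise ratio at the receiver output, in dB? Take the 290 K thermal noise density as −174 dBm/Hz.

26.1 dB

Noise floor: N = −174 + 10 log₁₀(B) + NF
10 log₁₀(3.19×10⁶) = 65.04 dB
N = −174 + 65.04 + 8.12 = −100.84 dBm
SNR = P_sig − N = −74.7 − (−100.84) = 26.14 dB → 26.1 dB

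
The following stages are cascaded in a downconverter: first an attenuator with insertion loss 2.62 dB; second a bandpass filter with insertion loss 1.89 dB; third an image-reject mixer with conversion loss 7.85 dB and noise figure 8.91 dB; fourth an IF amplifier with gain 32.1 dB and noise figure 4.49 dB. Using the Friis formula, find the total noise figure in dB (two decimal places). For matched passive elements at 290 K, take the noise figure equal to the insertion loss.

Convert to linear (a loss of L dB is a gain of −L dB): F_i = 10^(NF_i/10), G_i = 10^(G_i,dB/10)
  Stage 1: F_1 = 10^(2.62/10) = 1.828, G_1 = 10^(−2.62/10) = 0.5470
  Stage 2: F_2 = 10^(1.89/10) = 1.545, G_2 = 10^(−1.89/10) = 0.6471
  Stage 3: F_3 = 10^(8.91/10) = 7.780, G_3 = 10^(−7.85/10) = 0.1641
  Stage 4: F_4 = 10^(4.49/10) = 2.812, G_4 = 10^(32.1/10) = 1622
Friis cascade:
  F = 1.828 + (1.545 − 1)/0.5470 + (7.780 − 1)/0.3540 + (2.812 − 1)/0.05808 = 53.18
NF = 10 log₁₀(53.18) = 17.26 dB

17.26 dB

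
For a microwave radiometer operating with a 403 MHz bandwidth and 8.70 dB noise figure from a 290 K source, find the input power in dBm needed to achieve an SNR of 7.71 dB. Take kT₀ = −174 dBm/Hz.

−71.5 dBm

Sensitivity = −174 + 10 log₁₀(B) + NF + SNR_min
= −174 + 86.05 + 8.70 + 7.71
= −71.54 dBm → −71.5 dBm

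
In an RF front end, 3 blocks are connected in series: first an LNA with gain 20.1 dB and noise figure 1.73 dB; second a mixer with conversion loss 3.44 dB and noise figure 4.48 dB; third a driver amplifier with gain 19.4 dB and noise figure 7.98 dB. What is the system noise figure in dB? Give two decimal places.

2.10 dB

Convert to linear (a loss of L dB is a gain of −L dB): F_i = 10^(NF_i/10), G_i = 10^(G_i,dB/10)
  Stage 1: F_1 = 10^(1.73/10) = 1.489, G_1 = 10^(20.1/10) = 102.3
  Stage 2: F_2 = 10^(4.48/10) = 2.805, G_2 = 10^(−3.44/10) = 0.4529
  Stage 3: F_3 = 10^(7.98/10) = 6.281, G_3 = 10^(19.4/10) = 87.10
Friis cascade:
  F = 1.489 + (2.805 − 1)/102.3 + (6.281 − 1)/46.34 = 1.621
NF = 10 log₁₀(1.621) = 2.10 dB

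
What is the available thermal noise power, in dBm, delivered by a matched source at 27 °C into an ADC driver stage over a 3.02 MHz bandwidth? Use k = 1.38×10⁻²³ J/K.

T = 27 °C + 273.15 = 300.15 K
P_n = kTB = 1.38×10⁻²³ × 300.15 × 3.02×10⁶ = 1.25×10⁻¹⁴ W
In dBm: 10 log₁₀(1.25×10⁻¹⁴ / 10⁻³) = −109.0 dBm

−109.0 dBm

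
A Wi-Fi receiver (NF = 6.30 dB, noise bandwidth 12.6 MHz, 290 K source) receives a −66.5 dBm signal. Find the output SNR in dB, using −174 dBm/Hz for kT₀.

30.2 dB

Noise floor: N = −174 + 10 log₁₀(B) + NF
10 log₁₀(1.26×10⁷) = 71 dB
N = −174 + 71 + 6.30 = −96.70 dBm
SNR = P_sig − N = −66.5 − (−96.70) = 30.20 dB → 30.2 dB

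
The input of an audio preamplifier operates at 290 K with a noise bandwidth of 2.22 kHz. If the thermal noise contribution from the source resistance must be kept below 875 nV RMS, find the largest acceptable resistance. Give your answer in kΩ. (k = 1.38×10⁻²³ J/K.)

Johnson–Nyquist: V_n = √(4kTRB) ⇒ R = V_n² / (4kTB)
4kTB = 4 × 1.38×10⁻²³ × 290 × 2.22×10³ = 3.55×10⁻¹⁷
R = (8.75×10⁻⁷)² / 3.55×10⁻¹⁷ = 2.15×10⁴ Ω = 21.5 kΩ

21.5 kΩ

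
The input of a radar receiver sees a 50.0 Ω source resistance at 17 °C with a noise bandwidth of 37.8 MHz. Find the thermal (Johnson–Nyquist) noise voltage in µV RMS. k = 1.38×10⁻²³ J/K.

T = 17 °C + 273.15 = 290.15 K
V_n = √(4kTRB)
4kTRB = 4 × 1.38×10⁻²³ × 290.15 × 5.00×10¹ × 3.78×10⁷ = 3.03×10⁻¹¹ V²
V_n = √(3.03×10⁻¹¹) = 5.50×10⁻⁶ V = 5.50 µV

5.50 µV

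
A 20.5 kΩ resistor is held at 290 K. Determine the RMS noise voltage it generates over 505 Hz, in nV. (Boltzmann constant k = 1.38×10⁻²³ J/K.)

407 nV

V_n = √(4kTRB)
4kTRB = 4 × 1.38×10⁻²³ × 290 × 2.05×10⁴ × 5.05×10² = 1.66×10⁻¹³ V²
V_n = √(1.66×10⁻¹³) = 4.07×10⁻⁷ V = 407 nV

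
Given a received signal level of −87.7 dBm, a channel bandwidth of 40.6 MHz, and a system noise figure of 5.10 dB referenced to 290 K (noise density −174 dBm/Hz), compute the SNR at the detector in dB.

5.1 dB

Noise floor: N = −174 + 10 log₁₀(B) + NF
10 log₁₀(4.06×10⁷) = 76.09 dB
N = −174 + 76.09 + 5.10 = −92.81 dBm
SNR = P_sig − N = −87.7 − (−92.81) = 5.11 dB → 5.1 dB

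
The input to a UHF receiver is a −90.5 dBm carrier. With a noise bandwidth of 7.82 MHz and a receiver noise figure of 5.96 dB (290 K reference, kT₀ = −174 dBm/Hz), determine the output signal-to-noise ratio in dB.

Noise floor: N = −174 + 10 log₁₀(B) + NF
10 log₁₀(7.82×10⁶) = 68.93 dB
N = −174 + 68.93 + 5.96 = −99.11 dBm
SNR = P_sig − N = −90.5 − (−99.11) = 8.61 dB → 8.6 dB

8.6 dB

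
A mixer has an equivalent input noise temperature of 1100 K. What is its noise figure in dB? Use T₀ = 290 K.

6.81 dB

F = 1 + T_e/T₀ = 1 + 1100/290 = 4.7931
NF = 10 log₁₀(4.7931) = 6.81 dB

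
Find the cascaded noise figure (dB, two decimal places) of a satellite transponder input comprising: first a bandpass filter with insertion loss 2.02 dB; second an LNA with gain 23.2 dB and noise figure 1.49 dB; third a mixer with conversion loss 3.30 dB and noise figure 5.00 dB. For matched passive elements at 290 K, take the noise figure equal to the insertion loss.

3.54 dB

Convert to linear (a loss of L dB is a gain of −L dB): F_i = 10^(NF_i/10), G_i = 10^(G_i,dB/10)
  Stage 1: F_1 = 10^(2.02/10) = 1.592, G_1 = 10^(−2.02/10) = 0.6281
  Stage 2: F_2 = 10^(1.49/10) = 1.409, G_2 = 10^(23.2/10) = 208.9
  Stage 3: F_3 = 10^(5.00/10) = 3.162, G_3 = 10^(−3.30/10) = 0.4677
Friis cascade:
  F = 1.592 + (1.409 − 1)/0.6281 + (3.162 − 1)/131.2 = 2.260
NF = 10 log₁₀(2.260) = 3.54 dB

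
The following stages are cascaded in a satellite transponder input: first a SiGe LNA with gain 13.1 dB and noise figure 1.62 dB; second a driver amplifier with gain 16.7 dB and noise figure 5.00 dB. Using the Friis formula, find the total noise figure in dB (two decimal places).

Convert to linear (a loss of L dB is a gain of −L dB): F_i = 10^(NF_i/10), G_i = 10^(G_i,dB/10)
  Stage 1: F_1 = 10^(1.62/10) = 1.452, G_1 = 10^(13.1/10) = 20.42
  Stage 2: F_2 = 10^(5.00/10) = 3.162, G_2 = 10^(16.7/10) = 46.77
Friis cascade:
  F = 1.452 + (3.162 − 1)/20.42 = 1.558
NF = 10 log₁₀(1.558) = 1.93 dB

1.93 dB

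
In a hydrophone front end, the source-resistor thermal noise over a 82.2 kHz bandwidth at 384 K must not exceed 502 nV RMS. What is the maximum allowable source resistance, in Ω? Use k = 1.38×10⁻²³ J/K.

145 Ω

Johnson–Nyquist: V_n = √(4kTRB) ⇒ R = V_n² / (4kTB)
4kTB = 4 × 1.38×10⁻²³ × 384 × 8.22×10⁴ = 1.74×10⁻¹⁵
R = (5.02×10⁻⁷)² / 1.74×10⁻¹⁵ = 1.45×10² Ω = 145 Ω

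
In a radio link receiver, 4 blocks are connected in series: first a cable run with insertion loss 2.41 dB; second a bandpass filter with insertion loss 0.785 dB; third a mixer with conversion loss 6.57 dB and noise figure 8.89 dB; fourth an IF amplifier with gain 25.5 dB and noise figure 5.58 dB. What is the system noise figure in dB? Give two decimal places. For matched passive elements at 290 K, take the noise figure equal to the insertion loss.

Convert to linear (a loss of L dB is a gain of −L dB): F_i = 10^(NF_i/10), G_i = 10^(G_i,dB/10)
  Stage 1: F_1 = 10^(2.41/10) = 1.742, G_1 = 10^(−2.41/10) = 0.5741
  Stage 2: F_2 = 10^(0.785/10) = 1.198, G_2 = 10^(−0.785/10) = 0.8346
  Stage 3: F_3 = 10^(8.89/10) = 7.745, G_3 = 10^(−6.57/10) = 0.2203
  Stage 4: F_4 = 10^(5.58/10) = 3.614, G_4 = 10^(25.5/10) = 354.8
Friis cascade:
  F = 1.742 + (1.198 − 1)/0.5741 + (7.745 − 1)/0.4792 + (3.614 − 1)/0.1056 = 40.93
NF = 10 log₁₀(40.93) = 16.12 dB

16.12 dB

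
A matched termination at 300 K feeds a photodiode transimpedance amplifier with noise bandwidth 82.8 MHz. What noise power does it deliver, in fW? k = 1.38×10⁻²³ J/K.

P_n = kTB = 1.38×10⁻²³ × 300 × 8.28×10⁷ = 3.43×10⁻¹³ W = 343 fW

343 fW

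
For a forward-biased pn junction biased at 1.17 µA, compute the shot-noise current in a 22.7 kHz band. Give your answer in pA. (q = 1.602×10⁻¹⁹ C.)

I_n = √(2qI·B)
2qI·B = 2 × 1.602×10⁻¹⁹ × 1.17×10⁻⁶ × 2.27×10⁴ = 8.51×10⁻²¹ A²
I_n = √(8.51×10⁻²¹) = 9.22×10⁻¹¹ A = 92.2 pA

92.2 pA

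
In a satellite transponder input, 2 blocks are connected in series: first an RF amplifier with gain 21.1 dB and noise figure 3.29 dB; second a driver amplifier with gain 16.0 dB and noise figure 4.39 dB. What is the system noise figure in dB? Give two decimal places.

Convert to linear (a loss of L dB is a gain of −L dB): F_i = 10^(NF_i/10), G_i = 10^(G_i,dB/10)
  Stage 1: F_1 = 10^(3.29/10) = 2.133, G_1 = 10^(21.1/10) = 128.8
  Stage 2: F_2 = 10^(4.39/10) = 2.748, G_2 = 10^(16.0/10) = 39.81
Friis cascade:
  F = 2.133 + (2.748 − 1)/128.8 = 2.147
NF = 10 log₁₀(2.147) = 3.32 dB

3.32 dB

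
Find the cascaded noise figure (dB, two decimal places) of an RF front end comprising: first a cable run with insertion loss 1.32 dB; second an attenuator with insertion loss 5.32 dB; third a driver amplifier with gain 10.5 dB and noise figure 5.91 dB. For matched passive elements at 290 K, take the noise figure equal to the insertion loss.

Convert to linear (a loss of L dB is a gain of −L dB): F_i = 10^(NF_i/10), G_i = 10^(G_i,dB/10)
  Stage 1: F_1 = 10^(1.32/10) = 1.355, G_1 = 10^(−1.32/10) = 0.7379
  Stage 2: F_2 = 10^(5.32/10) = 3.404, G_2 = 10^(−5.32/10) = 0.2938
  Stage 3: F_3 = 10^(5.91/10) = 3.899, G_3 = 10^(10.5/10) = 11.22
Friis cascade:
  F = 1.355 + (3.404 − 1)/0.7379 + (3.899 − 1)/0.2168 = 17.99
NF = 10 log₁₀(17.99) = 12.55 dB

12.55 dB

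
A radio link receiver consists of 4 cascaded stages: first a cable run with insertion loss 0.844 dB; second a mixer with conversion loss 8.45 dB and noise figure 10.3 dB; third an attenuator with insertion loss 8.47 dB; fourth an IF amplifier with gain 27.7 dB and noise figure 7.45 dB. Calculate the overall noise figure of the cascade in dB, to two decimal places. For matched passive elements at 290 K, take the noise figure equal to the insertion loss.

Convert to linear (a loss of L dB is a gain of −L dB): F_i = 10^(NF_i/10), G_i = 10^(G_i,dB/10)
  Stage 1: F_1 = 10^(0.844/10) = 1.215, G_1 = 10^(−0.844/10) = 0.8234
  Stage 2: F_2 = 10^(10.3/10) = 10.72, G_2 = 10^(−8.45/10) = 0.1429
  Stage 3: F_3 = 10^(8.47/10) = 7.031, G_3 = 10^(−8.47/10) = 0.1422
  Stage 4: F_4 = 10^(7.45/10) = 5.559, G_4 = 10^(27.7/10) = 588.8
Friis cascade:
  F = 1.215 + (10.72 − 1)/0.8234 + (7.031 − 1)/0.1177 + (5.559 − 1)/0.01673 = 336.7
NF = 10 log₁₀(336.7) = 25.27 dB

25.27 dB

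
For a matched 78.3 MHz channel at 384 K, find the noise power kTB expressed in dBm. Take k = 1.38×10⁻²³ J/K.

P_n = kTB = 1.38×10⁻²³ × 384 × 7.83×10⁷ = 4.15×10⁻¹³ W
In dBm: 10 log₁₀(4.15×10⁻¹³ / 10⁻³) = −93.8 dBm

−93.8 dBm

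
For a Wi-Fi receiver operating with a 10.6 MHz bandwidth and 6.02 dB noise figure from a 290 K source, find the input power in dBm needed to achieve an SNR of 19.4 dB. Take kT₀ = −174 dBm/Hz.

Sensitivity = −174 + 10 log₁₀(B) + NF + SNR_min
= −174 + 70.25 + 6.02 + 19.4
= −78.33 dBm → −78.3 dBm

−78.3 dBm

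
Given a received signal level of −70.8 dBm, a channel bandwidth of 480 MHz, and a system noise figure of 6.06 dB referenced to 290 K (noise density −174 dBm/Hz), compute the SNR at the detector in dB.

Noise floor: N = −174 + 10 log₁₀(B) + NF
10 log₁₀(4.80×10⁸) = 86.81 dB
N = −174 + 86.81 + 6.06 = −81.13 dBm
SNR = P_sig − N = −70.8 − (−81.13) = 10.33 dB → 10.3 dB

10.3 dB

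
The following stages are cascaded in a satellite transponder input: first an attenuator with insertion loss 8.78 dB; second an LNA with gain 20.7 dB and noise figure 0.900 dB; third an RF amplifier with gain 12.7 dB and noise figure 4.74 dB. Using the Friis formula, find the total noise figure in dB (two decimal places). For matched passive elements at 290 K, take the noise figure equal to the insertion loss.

9.74 dB

Convert to linear (a loss of L dB is a gain of −L dB): F_i = 10^(NF_i/10), G_i = 10^(G_i,dB/10)
  Stage 1: F_1 = 10^(8.78/10) = 7.551, G_1 = 10^(−8.78/10) = 0.1324
  Stage 2: F_2 = 10^(0.900/10) = 1.230, G_2 = 10^(20.7/10) = 117.5
  Stage 3: F_3 = 10^(4.74/10) = 2.979, G_3 = 10^(12.7/10) = 18.62
Friis cascade:
  F = 7.551 + (1.230 − 1)/0.1324 + (2.979 − 1)/15.56 = 9.417
NF = 10 log₁₀(9.417) = 9.74 dB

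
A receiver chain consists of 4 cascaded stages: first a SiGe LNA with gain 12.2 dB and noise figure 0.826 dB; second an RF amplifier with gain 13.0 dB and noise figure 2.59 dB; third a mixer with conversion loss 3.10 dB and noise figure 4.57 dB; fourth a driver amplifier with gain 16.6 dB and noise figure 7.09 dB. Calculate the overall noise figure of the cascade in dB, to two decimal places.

1.10 dB

Convert to linear (a loss of L dB is a gain of −L dB): F_i = 10^(NF_i/10), G_i = 10^(G_i,dB/10)
  Stage 1: F_1 = 10^(0.826/10) = 1.209, G_1 = 10^(12.2/10) = 16.60
  Stage 2: F_2 = 10^(2.59/10) = 1.816, G_2 = 10^(13.0/10) = 19.95
  Stage 3: F_3 = 10^(4.57/10) = 2.864, G_3 = 10^(−3.10/10) = 0.4898
  Stage 4: F_4 = 10^(7.09/10) = 5.117, G_4 = 10^(16.6/10) = 45.71
Friis cascade:
  F = 1.209 + (1.816 − 1)/16.60 + (2.864 − 1)/331.1 + (5.117 − 1)/162.2 = 1.290
NF = 10 log₁₀(1.290) = 1.10 dB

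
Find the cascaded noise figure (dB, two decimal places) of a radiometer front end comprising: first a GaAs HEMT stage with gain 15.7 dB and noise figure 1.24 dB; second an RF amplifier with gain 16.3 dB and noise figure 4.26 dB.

1.38 dB

Convert to linear (a loss of L dB is a gain of −L dB): F_i = 10^(NF_i/10), G_i = 10^(G_i,dB/10)
  Stage 1: F_1 = 10^(1.24/10) = 1.330, G_1 = 10^(15.7/10) = 37.15
  Stage 2: F_2 = 10^(4.26/10) = 2.667, G_2 = 10^(16.3/10) = 42.66
Friis cascade:
  F = 1.330 + (2.667 − 1)/37.15 = 1.375
NF = 10 log₁₀(1.375) = 1.38 dB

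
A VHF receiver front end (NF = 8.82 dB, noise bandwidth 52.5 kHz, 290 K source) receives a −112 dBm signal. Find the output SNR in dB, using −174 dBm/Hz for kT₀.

6.0 dB

Noise floor: N = −174 + 10 log₁₀(B) + NF
10 log₁₀(5.25×10⁴) = 47.2 dB
N = −174 + 47.2 + 8.82 = −117.98 dBm
SNR = P_sig − N = −112 − (−117.98) = 5.98 dB → 6.0 dB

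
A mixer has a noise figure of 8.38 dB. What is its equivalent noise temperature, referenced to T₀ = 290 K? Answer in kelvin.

F = 10^(8.38/10) = 6.88652
T_e = (F − 1)·T₀ = (6.88652 − 1) × 290 = 1707 K

1707 K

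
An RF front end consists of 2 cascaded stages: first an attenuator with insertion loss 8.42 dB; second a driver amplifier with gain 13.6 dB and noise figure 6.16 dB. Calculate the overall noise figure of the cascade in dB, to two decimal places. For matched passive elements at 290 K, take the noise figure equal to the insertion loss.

Convert to linear (a loss of L dB is a gain of −L dB): F_i = 10^(NF_i/10), G_i = 10^(G_i,dB/10)
  Stage 1: F_1 = 10^(8.42/10) = 6.950, G_1 = 10^(−8.42/10) = 0.1439
  Stage 2: F_2 = 10^(6.16/10) = 4.130, G_2 = 10^(13.6/10) = 22.91
Friis cascade:
  F = 6.950 + (4.130 − 1)/0.1439 = 28.71
NF = 10 log₁₀(28.71) = 14.58 dB

14.58 dB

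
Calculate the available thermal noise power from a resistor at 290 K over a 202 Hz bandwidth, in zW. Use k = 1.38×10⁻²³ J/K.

P_n = kTB = 1.38×10⁻²³ × 290 × 2.02×10² = 8.08×10⁻¹⁹ W = 808 zW

808 zW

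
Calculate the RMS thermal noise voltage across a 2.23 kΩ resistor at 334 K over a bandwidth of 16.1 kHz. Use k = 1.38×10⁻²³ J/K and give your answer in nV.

814 nV

V_n = √(4kTRB)
4kTRB = 4 × 1.38×10⁻²³ × 334 × 2.23×10³ × 1.61×10⁴ = 6.62×10⁻¹³ V²
V_n = √(6.62×10⁻¹³) = 8.14×10⁻⁷ V = 814 nV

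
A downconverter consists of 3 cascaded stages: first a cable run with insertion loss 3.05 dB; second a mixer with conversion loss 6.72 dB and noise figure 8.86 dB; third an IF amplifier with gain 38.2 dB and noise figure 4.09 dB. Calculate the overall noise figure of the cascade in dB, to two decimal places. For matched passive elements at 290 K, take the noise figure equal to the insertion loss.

14.82 dB

Convert to linear (a loss of L dB is a gain of −L dB): F_i = 10^(NF_i/10), G_i = 10^(G_i,dB/10)
  Stage 1: F_1 = 10^(3.05/10) = 2.018, G_1 = 10^(−3.05/10) = 0.4955
  Stage 2: F_2 = 10^(8.86/10) = 7.691, G_2 = 10^(−6.72/10) = 0.2128
  Stage 3: F_3 = 10^(4.09/10) = 2.564, G_3 = 10^(38.2/10) = 6607
Friis cascade:
  F = 2.018 + (7.691 − 1)/0.4955 + (2.564 − 1)/0.1054 = 30.36
NF = 10 log₁₀(30.36) = 14.82 dB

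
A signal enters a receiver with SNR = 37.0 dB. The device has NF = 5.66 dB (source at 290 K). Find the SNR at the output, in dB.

By definition F = SNR_in/SNR_out, so in dB: SNR_out = SNR_in − NF
SNR_out = 37.0 − 5.66 = 31.34 dB

31.34 dB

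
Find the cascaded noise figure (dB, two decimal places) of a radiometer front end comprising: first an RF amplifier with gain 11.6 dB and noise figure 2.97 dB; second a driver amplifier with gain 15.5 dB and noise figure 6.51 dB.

Convert to linear (a loss of L dB is a gain of −L dB): F_i = 10^(NF_i/10), G_i = 10^(G_i,dB/10)
  Stage 1: F_1 = 10^(2.97/10) = 1.982, G_1 = 10^(11.6/10) = 14.45
  Stage 2: F_2 = 10^(6.51/10) = 4.477, G_2 = 10^(15.5/10) = 35.48
Friis cascade:
  F = 1.982 + (4.477 − 1)/14.45 = 2.222
NF = 10 log₁₀(2.222) = 3.47 dB

3.47 dB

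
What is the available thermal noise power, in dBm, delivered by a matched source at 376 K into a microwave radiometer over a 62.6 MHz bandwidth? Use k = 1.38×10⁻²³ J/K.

P_n = kTB = 1.38×10⁻²³ × 376 × 6.26×10⁷ = 3.25×10⁻¹³ W
In dBm: 10 log₁₀(3.25×10⁻¹³ / 10⁻³) = −94.9 dBm

−94.9 dBm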